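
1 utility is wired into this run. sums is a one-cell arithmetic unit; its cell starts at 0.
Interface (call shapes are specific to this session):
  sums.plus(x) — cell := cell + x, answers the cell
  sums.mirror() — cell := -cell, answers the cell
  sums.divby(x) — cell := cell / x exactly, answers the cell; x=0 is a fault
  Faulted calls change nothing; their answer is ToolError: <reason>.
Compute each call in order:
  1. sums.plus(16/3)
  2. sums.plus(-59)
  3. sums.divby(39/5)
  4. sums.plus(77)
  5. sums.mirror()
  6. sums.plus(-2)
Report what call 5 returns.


Answer: -8204/117

Derivation:
~$ sums.plus x: 16/3
[out] 16/3
~$ sums.plus x: -59
[out] -161/3
~$ sums.divby x: 39/5
[out] -805/117
~$ sums.plus x: 77
[out] 8204/117
~$ sums.mirror
[out] -8204/117
~$ sums.plus x: -2
[out] -8438/117


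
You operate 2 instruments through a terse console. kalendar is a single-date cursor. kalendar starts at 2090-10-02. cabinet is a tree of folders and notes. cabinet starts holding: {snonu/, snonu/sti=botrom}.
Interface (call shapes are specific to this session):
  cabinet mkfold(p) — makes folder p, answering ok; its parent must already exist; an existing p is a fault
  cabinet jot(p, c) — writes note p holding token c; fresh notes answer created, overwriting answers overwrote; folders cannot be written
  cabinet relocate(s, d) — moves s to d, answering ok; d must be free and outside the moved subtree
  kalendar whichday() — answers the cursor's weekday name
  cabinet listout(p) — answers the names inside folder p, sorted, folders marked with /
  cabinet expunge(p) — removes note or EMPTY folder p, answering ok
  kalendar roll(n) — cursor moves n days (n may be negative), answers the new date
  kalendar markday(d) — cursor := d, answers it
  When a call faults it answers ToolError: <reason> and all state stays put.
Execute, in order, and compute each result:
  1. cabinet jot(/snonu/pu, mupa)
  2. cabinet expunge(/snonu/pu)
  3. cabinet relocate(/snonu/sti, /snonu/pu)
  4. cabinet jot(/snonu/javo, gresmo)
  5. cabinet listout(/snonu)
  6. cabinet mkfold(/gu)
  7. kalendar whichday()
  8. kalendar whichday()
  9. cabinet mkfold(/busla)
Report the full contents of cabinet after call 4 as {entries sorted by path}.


Answer: {snonu/, snonu/javo=gresmo, snonu/pu=botrom}

Derivation:
% cabinet jot(p→/snonu/pu, c→mupa) -> created
% cabinet expunge(p→/snonu/pu) -> ok
% cabinet relocate(s→/snonu/sti, d→/snonu/pu) -> ok
% cabinet jot(p→/snonu/javo, c→gresmo) -> created
% cabinet listout(p→/snonu) -> [javo, pu]
% cabinet mkfold(p→/gu) -> ok
% kalendar whichday() -> Monday
% kalendar whichday() -> Monday
% cabinet mkfold(p→/busla) -> ok


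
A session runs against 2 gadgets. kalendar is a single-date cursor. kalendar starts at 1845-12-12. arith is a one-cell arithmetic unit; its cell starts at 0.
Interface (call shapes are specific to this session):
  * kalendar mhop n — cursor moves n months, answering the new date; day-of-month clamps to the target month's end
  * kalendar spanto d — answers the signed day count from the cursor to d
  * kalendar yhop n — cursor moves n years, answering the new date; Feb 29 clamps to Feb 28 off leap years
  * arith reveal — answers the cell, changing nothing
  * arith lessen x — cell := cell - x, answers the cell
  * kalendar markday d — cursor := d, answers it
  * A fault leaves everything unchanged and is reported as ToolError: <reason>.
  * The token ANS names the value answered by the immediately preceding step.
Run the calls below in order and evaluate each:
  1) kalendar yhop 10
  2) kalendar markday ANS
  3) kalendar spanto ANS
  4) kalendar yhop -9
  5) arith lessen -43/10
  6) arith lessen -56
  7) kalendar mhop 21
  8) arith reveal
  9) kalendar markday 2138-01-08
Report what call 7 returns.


Answer: 1848-09-12

Derivation:
==> kalendar yhop(n='10')
<== 1855-12-12
==> kalendar markday(d='ANS')
<== 1855-12-12
==> kalendar spanto(d='ANS')
<== 0
==> kalendar yhop(n='-9')
<== 1846-12-12
==> arith lessen(x='-43/10')
<== 43/10
==> arith lessen(x='-56')
<== 603/10
==> kalendar mhop(n='21')
<== 1848-09-12
==> arith reveal()
<== 603/10
==> kalendar markday(d='2138-01-08')
<== 2138-01-08


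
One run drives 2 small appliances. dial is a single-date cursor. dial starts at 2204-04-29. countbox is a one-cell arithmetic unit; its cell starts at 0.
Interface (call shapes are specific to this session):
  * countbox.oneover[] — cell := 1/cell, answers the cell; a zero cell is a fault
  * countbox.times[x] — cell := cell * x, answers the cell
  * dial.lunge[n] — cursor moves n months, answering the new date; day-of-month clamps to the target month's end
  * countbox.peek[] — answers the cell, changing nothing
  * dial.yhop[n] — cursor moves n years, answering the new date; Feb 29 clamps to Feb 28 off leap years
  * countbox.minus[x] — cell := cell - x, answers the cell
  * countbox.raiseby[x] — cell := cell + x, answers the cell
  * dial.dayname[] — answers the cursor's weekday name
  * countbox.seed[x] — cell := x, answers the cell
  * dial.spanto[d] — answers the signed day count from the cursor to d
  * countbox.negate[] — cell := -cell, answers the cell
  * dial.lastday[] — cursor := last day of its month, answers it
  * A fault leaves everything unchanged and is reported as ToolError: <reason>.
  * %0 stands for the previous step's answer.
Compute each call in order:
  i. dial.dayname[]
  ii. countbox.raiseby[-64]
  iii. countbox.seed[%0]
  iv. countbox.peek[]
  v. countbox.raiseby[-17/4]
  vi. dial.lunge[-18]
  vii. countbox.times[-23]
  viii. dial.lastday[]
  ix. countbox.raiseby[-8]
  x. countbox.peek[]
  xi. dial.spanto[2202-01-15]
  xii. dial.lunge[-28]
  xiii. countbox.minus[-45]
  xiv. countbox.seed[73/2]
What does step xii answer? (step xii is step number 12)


> dayname
:: Sunday
> raiseby -64
:: -64
> seed %0
:: -64
> peek
:: -64
> raiseby -17/4
:: -273/4
> lunge -18
:: 2202-10-29
> times -23
:: 6279/4
> lastday
:: 2202-10-31
> raiseby -8
:: 6247/4
> peek
:: 6247/4
> spanto 2202-01-15
:: -289
> lunge -28
:: 2200-06-30
> minus -45
:: 6427/4
> seed 73/2
:: 73/2

Answer: 2200-06-30


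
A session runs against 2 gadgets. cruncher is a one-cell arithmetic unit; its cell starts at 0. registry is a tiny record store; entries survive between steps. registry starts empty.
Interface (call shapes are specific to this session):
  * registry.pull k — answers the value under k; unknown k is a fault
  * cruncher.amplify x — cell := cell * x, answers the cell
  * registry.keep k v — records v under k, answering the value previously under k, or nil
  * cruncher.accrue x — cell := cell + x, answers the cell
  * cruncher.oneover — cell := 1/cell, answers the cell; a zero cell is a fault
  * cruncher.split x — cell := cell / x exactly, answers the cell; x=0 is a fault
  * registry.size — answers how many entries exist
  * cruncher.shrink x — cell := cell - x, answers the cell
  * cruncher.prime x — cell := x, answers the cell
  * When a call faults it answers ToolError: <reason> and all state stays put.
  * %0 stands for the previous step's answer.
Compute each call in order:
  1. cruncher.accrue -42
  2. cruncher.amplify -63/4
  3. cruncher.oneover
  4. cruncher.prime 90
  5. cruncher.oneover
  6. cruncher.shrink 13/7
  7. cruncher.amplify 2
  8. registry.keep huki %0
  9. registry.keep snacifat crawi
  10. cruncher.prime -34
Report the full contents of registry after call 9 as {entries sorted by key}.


Answer: {huki=-1163/315, snacifat=crawi}

Derivation:
-> accrue(x: -42)
<- -42
-> amplify(x: -63/4)
<- 1323/2
-> oneover()
<- 2/1323
-> prime(x: 90)
<- 90
-> oneover()
<- 1/90
-> shrink(x: 13/7)
<- -1163/630
-> amplify(x: 2)
<- -1163/315
-> keep(k: huki, v: %0)
<- nil
-> keep(k: snacifat, v: crawi)
<- nil
-> prime(x: -34)
<- -34


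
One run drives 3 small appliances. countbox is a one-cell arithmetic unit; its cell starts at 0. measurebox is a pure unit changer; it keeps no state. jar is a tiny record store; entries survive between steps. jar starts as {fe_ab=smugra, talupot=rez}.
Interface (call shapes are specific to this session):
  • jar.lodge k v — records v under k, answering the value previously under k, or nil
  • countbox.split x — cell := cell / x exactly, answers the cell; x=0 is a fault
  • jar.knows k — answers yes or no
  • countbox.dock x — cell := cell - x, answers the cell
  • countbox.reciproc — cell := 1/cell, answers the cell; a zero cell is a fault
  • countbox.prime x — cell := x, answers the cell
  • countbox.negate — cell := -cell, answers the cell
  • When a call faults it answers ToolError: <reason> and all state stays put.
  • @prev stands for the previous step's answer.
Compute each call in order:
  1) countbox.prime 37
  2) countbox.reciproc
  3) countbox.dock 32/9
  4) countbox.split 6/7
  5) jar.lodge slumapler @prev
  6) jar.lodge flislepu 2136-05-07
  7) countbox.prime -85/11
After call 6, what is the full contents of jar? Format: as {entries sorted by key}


# prime(37) => 37
# reciproc() => 1/37
# dock(32/9) => -1175/333
# split(6/7) => -8225/1998
# lodge(slumapler, @prev) => nil
# lodge(flislepu, 2136-05-07) => nil
# prime(-85/11) => -85/11

Answer: {fe_ab=smugra, flislepu=2136-05-07, slumapler=-8225/1998, talupot=rez}


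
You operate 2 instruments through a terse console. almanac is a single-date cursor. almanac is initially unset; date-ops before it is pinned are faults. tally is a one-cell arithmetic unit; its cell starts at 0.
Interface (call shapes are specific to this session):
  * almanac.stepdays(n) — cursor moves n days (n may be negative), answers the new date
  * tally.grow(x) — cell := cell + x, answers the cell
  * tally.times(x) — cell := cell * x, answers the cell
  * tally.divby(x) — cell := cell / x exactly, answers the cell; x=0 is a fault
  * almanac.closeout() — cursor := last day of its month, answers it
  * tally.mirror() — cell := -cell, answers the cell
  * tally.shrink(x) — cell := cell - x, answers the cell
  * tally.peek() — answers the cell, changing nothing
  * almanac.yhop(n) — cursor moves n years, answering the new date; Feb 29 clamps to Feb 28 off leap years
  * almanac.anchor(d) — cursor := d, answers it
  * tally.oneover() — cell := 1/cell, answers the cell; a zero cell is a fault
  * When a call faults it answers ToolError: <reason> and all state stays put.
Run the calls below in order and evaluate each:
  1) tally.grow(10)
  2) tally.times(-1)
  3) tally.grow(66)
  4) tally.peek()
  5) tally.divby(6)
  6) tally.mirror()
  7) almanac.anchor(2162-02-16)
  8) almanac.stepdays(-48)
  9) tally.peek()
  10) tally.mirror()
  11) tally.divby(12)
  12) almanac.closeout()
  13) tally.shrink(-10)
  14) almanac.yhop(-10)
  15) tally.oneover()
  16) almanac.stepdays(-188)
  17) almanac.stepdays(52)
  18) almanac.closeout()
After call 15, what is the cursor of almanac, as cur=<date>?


# 1. tally.grow(10) => 10
# 2. tally.times(-1) => -10
# 3. tally.grow(66) => 56
# 4. tally.peek() => 56
# 5. tally.divby(6) => 28/3
# 6. tally.mirror() => -28/3
# 7. almanac.anchor(2162-02-16) => 2162-02-16
# 8. almanac.stepdays(-48) => 2161-12-30
# 9. tally.peek() => -28/3
# 10. tally.mirror() => 28/3
# 11. tally.divby(12) => 7/9
# 12. almanac.closeout() => 2161-12-31
# 13. tally.shrink(-10) => 97/9
# 14. almanac.yhop(-10) => 2151-12-31
# 15. tally.oneover() => 9/97
# 16. almanac.stepdays(-188) => 2151-06-26
# 17. almanac.stepdays(52) => 2151-08-17
# 18. almanac.closeout() => 2151-08-31

Answer: cur=2151-12-31


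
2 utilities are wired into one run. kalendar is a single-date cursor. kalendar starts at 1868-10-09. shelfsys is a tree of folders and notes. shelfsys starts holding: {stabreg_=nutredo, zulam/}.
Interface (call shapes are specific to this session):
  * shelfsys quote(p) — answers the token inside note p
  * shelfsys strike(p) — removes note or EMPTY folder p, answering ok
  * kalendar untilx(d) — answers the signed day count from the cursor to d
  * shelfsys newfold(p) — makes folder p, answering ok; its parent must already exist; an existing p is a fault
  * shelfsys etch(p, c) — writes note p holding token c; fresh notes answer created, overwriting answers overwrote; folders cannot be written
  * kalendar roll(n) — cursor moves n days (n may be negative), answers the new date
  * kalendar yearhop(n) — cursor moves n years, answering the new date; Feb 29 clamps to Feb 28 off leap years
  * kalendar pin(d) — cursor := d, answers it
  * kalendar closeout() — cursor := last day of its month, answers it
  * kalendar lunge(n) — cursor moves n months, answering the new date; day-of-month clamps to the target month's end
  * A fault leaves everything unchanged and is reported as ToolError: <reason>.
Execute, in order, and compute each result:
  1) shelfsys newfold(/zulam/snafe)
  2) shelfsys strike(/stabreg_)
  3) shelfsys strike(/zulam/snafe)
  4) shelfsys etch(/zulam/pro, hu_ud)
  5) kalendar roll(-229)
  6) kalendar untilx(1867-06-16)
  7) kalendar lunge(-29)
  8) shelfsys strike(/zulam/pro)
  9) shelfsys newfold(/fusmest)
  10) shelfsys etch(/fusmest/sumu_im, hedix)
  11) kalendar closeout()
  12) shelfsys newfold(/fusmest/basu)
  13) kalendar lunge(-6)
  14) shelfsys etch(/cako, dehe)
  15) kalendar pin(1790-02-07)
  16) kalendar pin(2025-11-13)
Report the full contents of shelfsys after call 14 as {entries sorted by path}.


Answer: {cako=dehe, fusmest/, fusmest/basu/, fusmest/sumu_im=hedix, zulam/}

Derivation:
;; 1. shelfsys newfold(p→/zulam/snafe) => ok
;; 2. shelfsys strike(p→/stabreg_) => ok
;; 3. shelfsys strike(p→/zulam/snafe) => ok
;; 4. shelfsys etch(p→/zulam/pro, c→hu_ud) => created
;; 5. kalendar roll(n→-229) => 1868-02-23
;; 6. kalendar untilx(d→1867-06-16) => -252
;; 7. kalendar lunge(n→-29) => 1865-09-23
;; 8. shelfsys strike(p→/zulam/pro) => ok
;; 9. shelfsys newfold(p→/fusmest) => ok
;; 10. shelfsys etch(p→/fusmest/sumu_im, c→hedix) => created
;; 11. kalendar closeout() => 1865-09-30
;; 12. shelfsys newfold(p→/fusmest/basu) => ok
;; 13. kalendar lunge(n→-6) => 1865-03-30
;; 14. shelfsys etch(p→/cako, c→dehe) => created
;; 15. kalendar pin(d→1790-02-07) => 1790-02-07
;; 16. kalendar pin(d→2025-11-13) => 2025-11-13


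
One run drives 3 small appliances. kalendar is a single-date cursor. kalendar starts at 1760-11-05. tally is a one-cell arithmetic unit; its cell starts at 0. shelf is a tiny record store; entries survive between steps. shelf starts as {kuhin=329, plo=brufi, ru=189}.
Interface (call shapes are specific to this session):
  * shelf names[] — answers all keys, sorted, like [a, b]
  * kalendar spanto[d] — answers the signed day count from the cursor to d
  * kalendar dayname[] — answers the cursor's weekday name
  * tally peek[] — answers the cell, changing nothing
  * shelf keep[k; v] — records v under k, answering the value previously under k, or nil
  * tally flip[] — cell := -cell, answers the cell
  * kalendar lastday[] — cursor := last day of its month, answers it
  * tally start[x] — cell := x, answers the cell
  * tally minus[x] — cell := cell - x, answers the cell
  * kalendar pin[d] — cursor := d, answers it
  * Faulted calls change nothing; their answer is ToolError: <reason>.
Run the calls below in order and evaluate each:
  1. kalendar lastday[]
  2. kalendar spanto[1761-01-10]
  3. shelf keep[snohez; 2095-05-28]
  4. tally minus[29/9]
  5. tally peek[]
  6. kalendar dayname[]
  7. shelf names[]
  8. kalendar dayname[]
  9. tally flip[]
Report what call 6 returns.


Do: kalendar lastday[]
See: 1760-11-30
Do: kalendar spanto[d=1761-01-10]
See: 41
Do: shelf keep[k=snohez; v=2095-05-28]
See: nil
Do: tally minus[x=29/9]
See: -29/9
Do: tally peek[]
See: -29/9
Do: kalendar dayname[]
See: Sunday
Do: shelf names[]
See: [kuhin, plo, ru, snohez]
Do: kalendar dayname[]
See: Sunday
Do: tally flip[]
See: 29/9

Answer: Sunday


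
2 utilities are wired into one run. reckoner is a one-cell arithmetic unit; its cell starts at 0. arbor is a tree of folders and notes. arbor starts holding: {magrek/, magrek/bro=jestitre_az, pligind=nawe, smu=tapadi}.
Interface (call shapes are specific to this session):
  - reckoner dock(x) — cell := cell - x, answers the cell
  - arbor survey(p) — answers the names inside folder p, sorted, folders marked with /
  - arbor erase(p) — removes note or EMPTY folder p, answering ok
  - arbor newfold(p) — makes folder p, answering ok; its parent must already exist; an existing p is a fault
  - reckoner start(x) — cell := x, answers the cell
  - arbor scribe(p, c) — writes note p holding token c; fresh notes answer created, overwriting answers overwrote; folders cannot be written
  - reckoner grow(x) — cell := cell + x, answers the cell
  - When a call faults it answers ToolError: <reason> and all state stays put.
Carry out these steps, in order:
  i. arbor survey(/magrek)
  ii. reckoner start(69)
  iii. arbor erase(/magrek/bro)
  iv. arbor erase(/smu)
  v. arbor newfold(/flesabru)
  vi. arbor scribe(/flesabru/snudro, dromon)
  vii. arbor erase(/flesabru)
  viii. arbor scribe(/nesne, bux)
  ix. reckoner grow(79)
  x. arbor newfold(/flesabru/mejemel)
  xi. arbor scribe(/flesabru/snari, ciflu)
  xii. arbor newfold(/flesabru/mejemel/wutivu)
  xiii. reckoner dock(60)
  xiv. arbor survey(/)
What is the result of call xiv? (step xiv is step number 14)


Answer: [flesabru/, magrek/, nesne, pligind]

Derivation:
$ arbor survey p='/magrek'
[out] [bro]
$ reckoner start x='69'
[out] 69
$ arbor erase p='/magrek/bro'
[out] ok
$ arbor erase p='/smu'
[out] ok
$ arbor newfold p='/flesabru'
[out] ok
$ arbor scribe p='/flesabru/snudro' c='dromon'
[out] created
$ arbor erase p='/flesabru'
[out] ToolError: not empty
$ arbor scribe p='/nesne' c='bux'
[out] created
$ reckoner grow x='79'
[out] 148
$ arbor newfold p='/flesabru/mejemel'
[out] ok
$ arbor scribe p='/flesabru/snari' c='ciflu'
[out] created
$ arbor newfold p='/flesabru/mejemel/wutivu'
[out] ok
$ reckoner dock x='60'
[out] 88
$ arbor survey p='/'
[out] [flesabru/, magrek/, nesne, pligind]


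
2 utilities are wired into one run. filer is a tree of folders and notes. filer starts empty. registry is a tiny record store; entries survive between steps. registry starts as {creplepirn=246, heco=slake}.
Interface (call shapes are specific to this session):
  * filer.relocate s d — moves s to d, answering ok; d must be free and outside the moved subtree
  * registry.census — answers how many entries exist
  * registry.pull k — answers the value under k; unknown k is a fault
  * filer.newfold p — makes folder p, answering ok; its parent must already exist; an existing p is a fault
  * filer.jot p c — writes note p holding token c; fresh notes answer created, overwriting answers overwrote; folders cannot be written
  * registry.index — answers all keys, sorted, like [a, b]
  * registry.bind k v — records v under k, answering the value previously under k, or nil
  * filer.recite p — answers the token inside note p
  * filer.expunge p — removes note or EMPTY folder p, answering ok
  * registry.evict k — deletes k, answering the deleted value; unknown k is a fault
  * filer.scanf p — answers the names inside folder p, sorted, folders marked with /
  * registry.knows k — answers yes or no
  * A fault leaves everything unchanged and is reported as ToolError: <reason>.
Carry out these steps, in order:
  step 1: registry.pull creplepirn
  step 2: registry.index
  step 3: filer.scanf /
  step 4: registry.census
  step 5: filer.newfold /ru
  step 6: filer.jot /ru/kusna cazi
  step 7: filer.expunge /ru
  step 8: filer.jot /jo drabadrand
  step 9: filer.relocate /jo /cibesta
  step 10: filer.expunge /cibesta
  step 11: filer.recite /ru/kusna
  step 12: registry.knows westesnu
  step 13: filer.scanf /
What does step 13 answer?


Answer: [ru/]

Derivation:
Invoking pull on k→creplepirn: 246.
I run index, — result: [creplepirn, heco].
I try scanf on p→/, and see [].
I call census, yielding 2.
I run newfold on p→/ru, which returns ok.
Next I call jot on p→/ru/kusna, c→cazi: created.
I invoke expunge on p→/ru, → ToolError: not empty.
Calling jot on p→/jo, c→drabadrand, yielding created.
Next I call relocate on s→/jo, d→/cibesta: ok.
Using expunge on p→/cibesta, yielding ok.
I run recite on p→/ru/kusna, giving cazi.
Then knows on k→westesnu: no.
I run scanf on p→/, which returns [ru/].


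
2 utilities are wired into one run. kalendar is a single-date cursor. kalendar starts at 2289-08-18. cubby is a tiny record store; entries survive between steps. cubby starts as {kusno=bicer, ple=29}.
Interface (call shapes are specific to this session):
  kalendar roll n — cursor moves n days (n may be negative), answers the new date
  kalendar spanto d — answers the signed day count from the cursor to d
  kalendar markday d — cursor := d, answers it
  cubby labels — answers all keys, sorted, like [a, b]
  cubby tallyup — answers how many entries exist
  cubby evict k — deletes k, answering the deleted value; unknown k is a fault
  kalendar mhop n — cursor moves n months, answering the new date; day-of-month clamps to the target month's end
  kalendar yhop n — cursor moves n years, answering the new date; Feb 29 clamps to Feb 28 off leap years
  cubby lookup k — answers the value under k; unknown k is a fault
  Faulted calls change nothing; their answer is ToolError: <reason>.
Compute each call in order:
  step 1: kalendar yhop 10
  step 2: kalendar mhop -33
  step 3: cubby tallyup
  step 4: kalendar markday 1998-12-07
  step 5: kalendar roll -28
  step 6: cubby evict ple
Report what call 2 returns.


Answer: 2296-11-18

Derivation:
>>> kalendar yhop n→10
= 2299-08-18
>>> kalendar mhop n→-33
= 2296-11-18
>>> cubby tallyup
= 2
>>> kalendar markday d→1998-12-07
= 1998-12-07
>>> kalendar roll n→-28
= 1998-11-09
>>> cubby evict k→ple
= 29


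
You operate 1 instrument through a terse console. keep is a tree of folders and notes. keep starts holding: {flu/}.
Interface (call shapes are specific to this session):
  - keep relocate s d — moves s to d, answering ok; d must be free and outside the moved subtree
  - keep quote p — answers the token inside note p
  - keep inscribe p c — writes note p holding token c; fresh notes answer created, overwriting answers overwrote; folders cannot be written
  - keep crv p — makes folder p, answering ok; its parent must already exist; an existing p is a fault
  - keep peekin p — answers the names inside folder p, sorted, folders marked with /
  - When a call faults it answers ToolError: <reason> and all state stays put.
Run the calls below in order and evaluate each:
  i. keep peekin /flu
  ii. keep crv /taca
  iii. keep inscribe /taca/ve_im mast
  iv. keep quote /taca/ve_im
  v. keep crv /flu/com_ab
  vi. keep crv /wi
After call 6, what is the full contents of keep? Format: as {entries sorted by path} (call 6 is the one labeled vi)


$ keep peekin p→/flu
:: []
$ keep crv p→/taca
:: ok
$ keep inscribe p→/taca/ve_im c→mast
:: created
$ keep quote p→/taca/ve_im
:: mast
$ keep crv p→/flu/com_ab
:: ok
$ keep crv p→/wi
:: ok

Answer: {flu/, flu/com_ab/, taca/, taca/ve_im=mast, wi/}


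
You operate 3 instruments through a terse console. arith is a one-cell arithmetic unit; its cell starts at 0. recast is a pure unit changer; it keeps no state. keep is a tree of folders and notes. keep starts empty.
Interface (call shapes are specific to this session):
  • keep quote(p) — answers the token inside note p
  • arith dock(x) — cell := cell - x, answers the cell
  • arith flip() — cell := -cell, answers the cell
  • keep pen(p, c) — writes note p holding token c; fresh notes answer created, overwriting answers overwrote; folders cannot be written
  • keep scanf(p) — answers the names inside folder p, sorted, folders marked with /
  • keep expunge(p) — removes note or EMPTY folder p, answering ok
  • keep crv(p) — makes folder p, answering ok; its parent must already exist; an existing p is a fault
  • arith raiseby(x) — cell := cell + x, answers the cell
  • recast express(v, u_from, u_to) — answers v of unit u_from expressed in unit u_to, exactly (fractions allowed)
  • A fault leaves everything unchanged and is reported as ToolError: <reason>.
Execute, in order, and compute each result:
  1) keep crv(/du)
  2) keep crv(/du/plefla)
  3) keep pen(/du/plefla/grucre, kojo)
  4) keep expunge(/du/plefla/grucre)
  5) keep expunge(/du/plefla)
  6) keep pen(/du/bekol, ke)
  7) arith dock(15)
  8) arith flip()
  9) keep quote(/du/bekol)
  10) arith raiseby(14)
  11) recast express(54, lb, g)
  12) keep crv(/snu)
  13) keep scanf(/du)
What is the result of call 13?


Answer: [bekol]

Derivation:
>> keep crv(p='/du')
<< ok
>> keep crv(p='/du/plefla')
<< ok
>> keep pen(p='/du/plefla/grucre', c='kojo')
<< created
>> keep expunge(p='/du/plefla/grucre')
<< ok
>> keep expunge(p='/du/plefla')
<< ok
>> keep pen(p='/du/bekol', c='ke')
<< created
>> arith dock(x='15')
<< -15
>> arith flip()
<< 15
>> keep quote(p='/du/bekol')
<< ke
>> arith raiseby(x='14')
<< 29
>> recast express(v='54', u_from='lb', u_to='g')
<< 1224699399/50000
>> keep crv(p='/snu')
<< ok
>> keep scanf(p='/du')
<< [bekol]


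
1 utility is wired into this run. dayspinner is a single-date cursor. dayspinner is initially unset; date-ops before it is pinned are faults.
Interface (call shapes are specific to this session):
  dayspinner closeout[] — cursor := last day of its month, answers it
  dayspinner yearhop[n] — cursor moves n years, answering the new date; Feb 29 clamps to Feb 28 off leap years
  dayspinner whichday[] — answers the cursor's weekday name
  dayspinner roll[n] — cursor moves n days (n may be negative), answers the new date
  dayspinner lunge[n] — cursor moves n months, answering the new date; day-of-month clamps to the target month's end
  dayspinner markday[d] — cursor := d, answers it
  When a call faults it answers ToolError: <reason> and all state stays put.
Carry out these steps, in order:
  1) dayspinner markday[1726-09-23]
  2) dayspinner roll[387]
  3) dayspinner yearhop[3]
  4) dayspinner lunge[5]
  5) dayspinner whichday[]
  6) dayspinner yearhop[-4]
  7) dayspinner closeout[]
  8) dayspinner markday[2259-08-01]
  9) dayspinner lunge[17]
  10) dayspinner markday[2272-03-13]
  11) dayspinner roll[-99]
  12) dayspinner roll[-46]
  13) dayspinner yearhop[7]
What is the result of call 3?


Answer: 1730-10-15

Derivation:
! dayspinner markday(d=1726-09-23) ~> 1726-09-23
! dayspinner roll(n=387) ~> 1727-10-15
! dayspinner yearhop(n=3) ~> 1730-10-15
! dayspinner lunge(n=5) ~> 1731-03-15
! dayspinner whichday() ~> Thursday
! dayspinner yearhop(n=-4) ~> 1727-03-15
! dayspinner closeout() ~> 1727-03-31
! dayspinner markday(d=2259-08-01) ~> 2259-08-01
! dayspinner lunge(n=17) ~> 2261-01-01
! dayspinner markday(d=2272-03-13) ~> 2272-03-13
! dayspinner roll(n=-99) ~> 2271-12-05
! dayspinner roll(n=-46) ~> 2271-10-20
! dayspinner yearhop(n=7) ~> 2278-10-20


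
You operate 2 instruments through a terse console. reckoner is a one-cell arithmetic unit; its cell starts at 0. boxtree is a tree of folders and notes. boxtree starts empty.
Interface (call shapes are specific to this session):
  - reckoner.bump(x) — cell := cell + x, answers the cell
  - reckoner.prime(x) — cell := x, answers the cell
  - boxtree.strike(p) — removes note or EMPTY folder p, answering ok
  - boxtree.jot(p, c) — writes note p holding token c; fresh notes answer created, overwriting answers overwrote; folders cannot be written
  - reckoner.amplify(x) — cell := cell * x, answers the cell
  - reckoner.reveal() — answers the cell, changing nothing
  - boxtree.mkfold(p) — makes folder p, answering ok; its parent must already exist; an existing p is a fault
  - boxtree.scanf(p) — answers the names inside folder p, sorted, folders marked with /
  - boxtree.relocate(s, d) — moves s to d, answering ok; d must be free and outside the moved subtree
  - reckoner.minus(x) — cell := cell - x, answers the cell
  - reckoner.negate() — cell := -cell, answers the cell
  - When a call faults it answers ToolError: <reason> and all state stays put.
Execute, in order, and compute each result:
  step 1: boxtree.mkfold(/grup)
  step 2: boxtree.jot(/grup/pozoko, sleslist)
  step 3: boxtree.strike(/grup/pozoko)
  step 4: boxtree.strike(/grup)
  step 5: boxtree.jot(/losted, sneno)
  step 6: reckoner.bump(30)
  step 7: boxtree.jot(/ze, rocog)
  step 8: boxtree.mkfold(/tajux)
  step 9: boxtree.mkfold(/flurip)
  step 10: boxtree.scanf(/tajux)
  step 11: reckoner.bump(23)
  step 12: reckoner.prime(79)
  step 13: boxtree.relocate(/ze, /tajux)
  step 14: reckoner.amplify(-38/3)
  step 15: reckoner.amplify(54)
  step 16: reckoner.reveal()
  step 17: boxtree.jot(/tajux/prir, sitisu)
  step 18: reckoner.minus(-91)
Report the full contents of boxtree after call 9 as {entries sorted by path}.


Answer: {flurip/, losted=sneno, tajux/, ze=rocog}

Derivation:
I call boxtree.mkfold passing p=/grup, and observe ok.
I call boxtree.jot passing p=/grup/pozoko, c=sleslist, — result: created.
Next I call boxtree.strike passing p=/grup/pozoko, — result: ok.
Invoking boxtree.strike passing p=/grup, and get ok.
Using boxtree.jot passing p=/losted, c=sneno, yielding created.
Now I run reckoner.bump passing x=30, — result: 30.
Next I call boxtree.jot passing p=/ze, c=rocog, which returns created.
I run boxtree.mkfold passing p=/tajux, and see ok.
Using boxtree.mkfold passing p=/flurip, giving ok.
Now I run boxtree.scanf passing p=/tajux, → [].
I run reckoner.bump passing x=23, giving 53.
I invoke reckoner.prime passing x=79: 79.
I call boxtree.relocate passing s=/ze, d=/tajux, and get ToolError: exists.
Now I run reckoner.amplify passing x=-38/3, — result: -3002/3.
I call reckoner.amplify passing x=54, giving -54036.
I invoke reckoner.reveal(), which returns -54036.
Next I call boxtree.jot passing p=/tajux/prir, c=sitisu, and get created.
I call reckoner.minus passing x=-91, — result: -53945.


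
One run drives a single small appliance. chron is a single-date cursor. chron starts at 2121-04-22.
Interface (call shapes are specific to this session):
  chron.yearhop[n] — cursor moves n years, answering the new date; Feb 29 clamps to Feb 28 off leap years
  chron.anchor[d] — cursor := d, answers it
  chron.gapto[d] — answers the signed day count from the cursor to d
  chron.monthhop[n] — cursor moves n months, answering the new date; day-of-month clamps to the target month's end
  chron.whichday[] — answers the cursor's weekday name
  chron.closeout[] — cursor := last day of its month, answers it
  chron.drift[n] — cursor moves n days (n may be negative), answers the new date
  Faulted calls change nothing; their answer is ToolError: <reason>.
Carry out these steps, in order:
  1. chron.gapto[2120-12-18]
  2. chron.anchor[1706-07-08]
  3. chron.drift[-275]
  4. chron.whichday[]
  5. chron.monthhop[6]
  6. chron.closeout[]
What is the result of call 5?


Answer: 1706-04-06

Derivation:
Do: chron.gapto[d=2120-12-18]
See: -125
Do: chron.anchor[d=1706-07-08]
See: 1706-07-08
Do: chron.drift[n=-275]
See: 1705-10-06
Do: chron.whichday[]
See: Tuesday
Do: chron.monthhop[n=6]
See: 1706-04-06
Do: chron.closeout[]
See: 1706-04-30


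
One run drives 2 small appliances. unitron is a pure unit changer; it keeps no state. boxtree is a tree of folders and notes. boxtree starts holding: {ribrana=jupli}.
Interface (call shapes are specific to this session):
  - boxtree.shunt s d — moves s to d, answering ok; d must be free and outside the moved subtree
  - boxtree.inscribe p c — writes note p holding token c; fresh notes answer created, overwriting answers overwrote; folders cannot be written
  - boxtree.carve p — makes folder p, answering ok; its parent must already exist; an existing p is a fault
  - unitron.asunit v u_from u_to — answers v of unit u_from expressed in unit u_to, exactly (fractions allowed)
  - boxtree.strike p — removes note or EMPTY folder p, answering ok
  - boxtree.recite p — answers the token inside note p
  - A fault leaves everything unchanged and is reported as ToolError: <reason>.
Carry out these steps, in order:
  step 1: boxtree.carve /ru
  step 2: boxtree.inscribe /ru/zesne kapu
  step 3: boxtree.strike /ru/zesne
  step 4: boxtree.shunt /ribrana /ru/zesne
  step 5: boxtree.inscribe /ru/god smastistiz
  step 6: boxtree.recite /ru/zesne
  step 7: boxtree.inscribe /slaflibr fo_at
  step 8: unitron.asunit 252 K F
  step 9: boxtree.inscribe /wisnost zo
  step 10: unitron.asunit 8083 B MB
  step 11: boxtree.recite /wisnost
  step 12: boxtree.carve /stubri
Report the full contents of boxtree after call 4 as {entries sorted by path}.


Answer: {ru/, ru/zesne=jupli}

Derivation:
-- 1. boxtree.carve(/ru) == ok
-- 2. boxtree.inscribe(/ru/zesne, kapu) == created
-- 3. boxtree.strike(/ru/zesne) == ok
-- 4. boxtree.shunt(/ribrana, /ru/zesne) == ok
-- 5. boxtree.inscribe(/ru/god, smastistiz) == created
-- 6. boxtree.recite(/ru/zesne) == jupli
-- 7. boxtree.inscribe(/slaflibr, fo_at) == created
-- 8. unitron.asunit(252, K, F) == -607/100
-- 9. boxtree.inscribe(/wisnost, zo) == created
-- 10. unitron.asunit(8083, B, MB) == 8083/1000000
-- 11. boxtree.recite(/wisnost) == zo
-- 12. boxtree.carve(/stubri) == ok


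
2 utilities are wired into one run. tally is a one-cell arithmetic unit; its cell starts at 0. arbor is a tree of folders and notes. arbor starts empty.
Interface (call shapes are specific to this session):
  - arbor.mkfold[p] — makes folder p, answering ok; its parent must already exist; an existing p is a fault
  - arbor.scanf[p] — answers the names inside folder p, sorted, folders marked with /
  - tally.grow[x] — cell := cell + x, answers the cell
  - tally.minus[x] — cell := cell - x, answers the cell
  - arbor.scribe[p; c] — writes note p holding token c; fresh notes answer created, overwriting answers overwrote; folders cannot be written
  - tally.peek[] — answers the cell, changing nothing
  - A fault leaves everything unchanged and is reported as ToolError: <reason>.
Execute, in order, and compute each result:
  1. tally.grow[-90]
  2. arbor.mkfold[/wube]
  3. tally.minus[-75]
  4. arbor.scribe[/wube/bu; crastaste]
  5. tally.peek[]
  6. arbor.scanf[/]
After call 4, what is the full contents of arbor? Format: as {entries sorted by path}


Answer: {wube/, wube/bu=crastaste}

Derivation:
>> tally.grow(x→-90)
<< -90
>> arbor.mkfold(p→/wube)
<< ok
>> tally.minus(x→-75)
<< -15
>> arbor.scribe(p→/wube/bu, c→crastaste)
<< created
>> tally.peek()
<< -15
>> arbor.scanf(p→/)
<< [wube/]


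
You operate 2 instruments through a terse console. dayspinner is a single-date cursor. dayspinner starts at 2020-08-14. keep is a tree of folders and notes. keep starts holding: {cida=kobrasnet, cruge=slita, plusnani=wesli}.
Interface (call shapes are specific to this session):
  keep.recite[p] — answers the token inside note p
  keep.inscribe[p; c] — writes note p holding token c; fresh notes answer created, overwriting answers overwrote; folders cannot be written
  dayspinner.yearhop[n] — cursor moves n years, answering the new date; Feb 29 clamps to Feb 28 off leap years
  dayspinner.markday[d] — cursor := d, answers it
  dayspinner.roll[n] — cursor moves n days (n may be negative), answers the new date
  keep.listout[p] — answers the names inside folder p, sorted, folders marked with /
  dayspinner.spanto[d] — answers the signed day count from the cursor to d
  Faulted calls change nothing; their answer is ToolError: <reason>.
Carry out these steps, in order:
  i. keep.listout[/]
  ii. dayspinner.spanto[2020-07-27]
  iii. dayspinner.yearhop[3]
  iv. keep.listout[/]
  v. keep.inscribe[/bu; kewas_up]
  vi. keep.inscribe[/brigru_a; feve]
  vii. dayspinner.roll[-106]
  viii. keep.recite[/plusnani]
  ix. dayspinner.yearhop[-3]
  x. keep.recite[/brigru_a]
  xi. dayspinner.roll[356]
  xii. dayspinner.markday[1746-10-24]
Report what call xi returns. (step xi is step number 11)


·→ listout(p: /)
·← [cida, cruge, plusnani]
·→ spanto(d: 2020-07-27)
·← -18
·→ yearhop(n: 3)
·← 2023-08-14
·→ listout(p: /)
·← [cida, cruge, plusnani]
·→ inscribe(p: /bu, c: kewas_up)
·← created
·→ inscribe(p: /brigru_a, c: feve)
·← created
·→ roll(n: -106)
·← 2023-04-30
·→ recite(p: /plusnani)
·← wesli
·→ yearhop(n: -3)
·← 2020-04-30
·→ recite(p: /brigru_a)
·← feve
·→ roll(n: 356)
·← 2021-04-21
·→ markday(d: 1746-10-24)
·← 1746-10-24

Answer: 2021-04-21


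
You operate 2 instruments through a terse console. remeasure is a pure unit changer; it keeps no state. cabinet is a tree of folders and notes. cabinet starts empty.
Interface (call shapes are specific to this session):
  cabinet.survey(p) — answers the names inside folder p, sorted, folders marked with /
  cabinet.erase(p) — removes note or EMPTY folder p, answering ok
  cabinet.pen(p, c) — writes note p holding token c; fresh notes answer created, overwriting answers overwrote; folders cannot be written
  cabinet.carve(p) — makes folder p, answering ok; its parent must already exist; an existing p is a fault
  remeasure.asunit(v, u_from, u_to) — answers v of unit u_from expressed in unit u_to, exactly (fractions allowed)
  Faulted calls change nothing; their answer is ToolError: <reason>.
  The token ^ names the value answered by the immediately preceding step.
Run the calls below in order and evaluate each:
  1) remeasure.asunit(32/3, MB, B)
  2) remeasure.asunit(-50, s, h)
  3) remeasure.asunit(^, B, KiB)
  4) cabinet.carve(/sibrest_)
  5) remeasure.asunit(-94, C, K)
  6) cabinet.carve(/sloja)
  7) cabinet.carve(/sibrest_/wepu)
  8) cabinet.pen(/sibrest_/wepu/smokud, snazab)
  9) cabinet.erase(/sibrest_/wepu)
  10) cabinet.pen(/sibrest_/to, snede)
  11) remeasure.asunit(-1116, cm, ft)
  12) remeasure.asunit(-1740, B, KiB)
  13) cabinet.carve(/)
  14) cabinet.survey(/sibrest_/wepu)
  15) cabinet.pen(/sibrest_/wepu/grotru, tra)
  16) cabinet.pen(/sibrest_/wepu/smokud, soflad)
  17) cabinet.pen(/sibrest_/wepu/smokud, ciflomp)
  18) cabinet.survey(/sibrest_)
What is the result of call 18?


Act: remeasure.asunit[v→32/3; u_from→MB; u_to→B]
Obs: 32000000/3
Act: remeasure.asunit[v→-50; u_from→s; u_to→h]
Obs: -1/72
Act: remeasure.asunit[v→^; u_from→B; u_to→KiB]
Obs: -1/73728
Act: cabinet.carve[p→/sibrest_]
Obs: ok
Act: remeasure.asunit[v→-94; u_from→C; u_to→K]
Obs: 3583/20
Act: cabinet.carve[p→/sloja]
Obs: ok
Act: cabinet.carve[p→/sibrest_/wepu]
Obs: ok
Act: cabinet.pen[p→/sibrest_/wepu/smokud; c→snazab]
Obs: created
Act: cabinet.erase[p→/sibrest_/wepu]
Obs: ToolError: not empty
Act: cabinet.pen[p→/sibrest_/to; c→snede]
Obs: created
Act: remeasure.asunit[v→-1116; u_from→cm; u_to→ft]
Obs: -4650/127
Act: remeasure.asunit[v→-1740; u_from→B; u_to→KiB]
Obs: -435/256
Act: cabinet.carve[p→/]
Obs: ToolError: exists
Act: cabinet.survey[p→/sibrest_/wepu]
Obs: [smokud]
Act: cabinet.pen[p→/sibrest_/wepu/grotru; c→tra]
Obs: created
Act: cabinet.pen[p→/sibrest_/wepu/smokud; c→soflad]
Obs: overwrote
Act: cabinet.pen[p→/sibrest_/wepu/smokud; c→ciflomp]
Obs: overwrote
Act: cabinet.survey[p→/sibrest_]
Obs: [to, wepu/]

Answer: [to, wepu/]


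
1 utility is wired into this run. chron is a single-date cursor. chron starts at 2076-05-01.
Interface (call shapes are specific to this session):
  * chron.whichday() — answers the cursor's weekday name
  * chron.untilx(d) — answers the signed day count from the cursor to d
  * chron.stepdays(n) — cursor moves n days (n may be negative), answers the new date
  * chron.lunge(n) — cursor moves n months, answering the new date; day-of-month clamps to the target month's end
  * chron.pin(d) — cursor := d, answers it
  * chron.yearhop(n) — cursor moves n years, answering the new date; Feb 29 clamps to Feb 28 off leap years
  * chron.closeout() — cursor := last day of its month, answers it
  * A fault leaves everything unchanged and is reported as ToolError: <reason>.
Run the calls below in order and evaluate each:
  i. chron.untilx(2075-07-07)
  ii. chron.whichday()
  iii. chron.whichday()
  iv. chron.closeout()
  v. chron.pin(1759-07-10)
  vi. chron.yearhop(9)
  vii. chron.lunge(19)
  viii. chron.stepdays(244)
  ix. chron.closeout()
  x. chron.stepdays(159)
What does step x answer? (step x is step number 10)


Answer: 1771-04-08

Derivation:
~$ chron.untilx 2075-07-07
  -299
~$ chron.whichday
  Friday
~$ chron.whichday
  Friday
~$ chron.closeout
  2076-05-31
~$ chron.pin 1759-07-10
  1759-07-10
~$ chron.yearhop 9
  1768-07-10
~$ chron.lunge 19
  1770-02-10
~$ chron.stepdays 244
  1770-10-12
~$ chron.closeout
  1770-10-31
~$ chron.stepdays 159
  1771-04-08
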